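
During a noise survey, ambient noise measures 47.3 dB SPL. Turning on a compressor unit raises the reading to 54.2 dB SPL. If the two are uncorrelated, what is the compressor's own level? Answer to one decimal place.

Background correction is a power subtraction:
L_src = 10·log₁₀(10^(54.2/10) − 10^(47.3/10)) = 10·log₁₀(209300) = 53.2 dB SPL.

53.2 dB SPL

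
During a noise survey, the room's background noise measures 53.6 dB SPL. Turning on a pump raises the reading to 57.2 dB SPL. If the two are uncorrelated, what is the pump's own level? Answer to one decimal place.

Subtract intensities: L_src = 10·log₁₀(10^(L_total/10) − 10^(L_bg/10)).
L_src = 10·log₁₀(10^(57.2/10) − 10^(53.6/10)) = 10·log₁₀(295700) = 54.7 dB SPL.

54.7 dB SPL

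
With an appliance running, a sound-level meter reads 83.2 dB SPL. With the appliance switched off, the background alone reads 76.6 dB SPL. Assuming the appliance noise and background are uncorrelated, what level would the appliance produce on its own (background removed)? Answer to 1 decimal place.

82.1 dB SPL

Remove the background by subtracting linear intensities:
L_src = 10·log₁₀(10^(83.2/10) − 10^(76.6/10)) = 10·log₁₀(163200000) = 82.1 dB SPL.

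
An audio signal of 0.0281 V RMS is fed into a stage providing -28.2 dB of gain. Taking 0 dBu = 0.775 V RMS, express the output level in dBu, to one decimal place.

Input level: 20·log₁₀(0.0281/0.775) = -28.81 dBu.
Output: -28.81 − 28.2 = -57.0 dBu.

-57.0 dBu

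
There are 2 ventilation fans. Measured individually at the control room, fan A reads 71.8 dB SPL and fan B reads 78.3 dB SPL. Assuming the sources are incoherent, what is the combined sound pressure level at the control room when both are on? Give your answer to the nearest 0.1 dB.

79.2 dB SPL

Add the sources as powers (linear), then convert back to dB:
L_total = 10·log₁₀(10^(71.8/10) + 10^(78.3/10)) = 10·log₁₀(82740000) = 79.2 dB SPL.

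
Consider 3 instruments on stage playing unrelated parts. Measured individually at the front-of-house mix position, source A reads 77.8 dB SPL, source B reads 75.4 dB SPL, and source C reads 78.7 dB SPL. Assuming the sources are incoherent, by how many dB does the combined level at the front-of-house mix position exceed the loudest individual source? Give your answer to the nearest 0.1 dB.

Uncorrelated sources add in intensity (power), not in dB.
L_total = 10·log₁₀(10^(77.8/10) + 10^(75.4/10) + 10^(78.7/10)) = 82.28 dB SPL.
Excess over the loudest (78.7 dB): 82.28 − 78.7 = 3.6 dB.

3.6 dB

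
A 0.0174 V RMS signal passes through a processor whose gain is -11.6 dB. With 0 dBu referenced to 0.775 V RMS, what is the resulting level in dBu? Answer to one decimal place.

-44.6 dBu

Input level: 20·log₁₀(0.0174/0.775) = -32.98 dBu.
Output: -32.98 − 11.6 = -44.6 dBu.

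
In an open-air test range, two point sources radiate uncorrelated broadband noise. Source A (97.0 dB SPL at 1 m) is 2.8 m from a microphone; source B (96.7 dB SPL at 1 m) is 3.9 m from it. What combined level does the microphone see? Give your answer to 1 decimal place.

At the listener: L_A = 97.0 − 20·log₁₀(2.8) = 88.06 dB; L_B = 96.7 − 20·log₁₀(3.9) = 84.88 dB.
Combined: 10·log₁₀(10^(88.06/10)+10^(84.88/10)) = 89.8 dB SPL.

89.8 dB SPL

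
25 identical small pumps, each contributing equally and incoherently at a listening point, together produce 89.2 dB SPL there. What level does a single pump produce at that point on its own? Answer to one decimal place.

25 equal incoherent sources add 10·log₁₀(25) = 13.98 dB over one source.
L_one = 89.2 − 13.98 = 75.2 dB SPL.

75.2 dB SPL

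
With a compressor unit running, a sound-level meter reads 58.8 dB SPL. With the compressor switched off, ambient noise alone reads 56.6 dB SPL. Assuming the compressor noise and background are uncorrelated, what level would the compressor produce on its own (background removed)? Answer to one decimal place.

Subtract intensities: L_src = 10·log₁₀(10^(L_total/10) − 10^(L_bg/10)).
L_src = 10·log₁₀(10^(58.8/10) − 10^(56.6/10)) = 10·log₁₀(301500) = 54.8 dB SPL.

54.8 dB SPL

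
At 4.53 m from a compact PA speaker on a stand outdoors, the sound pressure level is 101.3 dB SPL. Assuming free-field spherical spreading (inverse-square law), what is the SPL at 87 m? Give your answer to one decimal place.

For a point source in a free field, ΔL = −20·log₁₀(d₂/d₁).
ΔL = −20·log₁₀(87/4.53) = -25.67 dB, so L₂ = 101.3 + (-25.67) = 75.6 dB SPL.

75.6 dB SPL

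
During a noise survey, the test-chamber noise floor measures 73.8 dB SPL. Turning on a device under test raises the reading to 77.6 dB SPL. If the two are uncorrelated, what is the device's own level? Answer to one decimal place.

75.3 dB SPL

Subtract intensities: L_src = 10·log₁₀(10^(L_total/10) − 10^(L_bg/10)).
L_src = 10·log₁₀(10^(77.6/10) − 10^(73.8/10)) = 10·log₁₀(33560000) = 75.3 dB SPL.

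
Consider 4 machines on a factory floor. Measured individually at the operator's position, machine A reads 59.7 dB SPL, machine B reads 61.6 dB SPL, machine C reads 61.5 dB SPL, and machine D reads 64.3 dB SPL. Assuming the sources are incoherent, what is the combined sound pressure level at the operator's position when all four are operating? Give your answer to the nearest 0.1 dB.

Add the sources as powers (linear), then convert back to dB:
L_total = 10·log₁₀(10^(59.7/10) + 10^(61.6/10) + 10^(61.5/10) + 10^(64.3/10)) = 10·log₁₀(6483000) = 68.1 dB SPL.

68.1 dB SPL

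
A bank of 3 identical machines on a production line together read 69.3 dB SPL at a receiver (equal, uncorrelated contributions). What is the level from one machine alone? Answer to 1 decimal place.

3 equal incoherent sources add 10·log₁₀(3) = 4.77 dB over one source.
L_one = 69.3 − 4.77 = 64.5 dB SPL.

64.5 dB SPL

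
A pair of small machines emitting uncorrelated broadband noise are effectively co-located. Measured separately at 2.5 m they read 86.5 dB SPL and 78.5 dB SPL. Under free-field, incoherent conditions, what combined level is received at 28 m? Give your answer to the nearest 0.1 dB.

66.2 dB SPL

Combined at 2.5 m: 10·log₁₀(10^(86.5/10)+10^(78.5/10)) = 87.14 dB SPL.
Then apply −20·log₁₀(28/2.5) = -20.98 dB → 66.2 dB SPL.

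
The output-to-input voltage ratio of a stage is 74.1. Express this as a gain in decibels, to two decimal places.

37.40 dB

For a voltage ratio, dB = 20·log₁₀(V₂/V₁).
20·log₁₀(74.1) = 37.40 dB.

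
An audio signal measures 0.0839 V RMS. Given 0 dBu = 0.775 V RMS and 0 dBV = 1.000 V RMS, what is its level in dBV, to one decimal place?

dBV = 20·log₁₀(V / 1.000 V).
20·log₁₀(0.0839/1.000) = -21.5 dBV.

-21.5 dBV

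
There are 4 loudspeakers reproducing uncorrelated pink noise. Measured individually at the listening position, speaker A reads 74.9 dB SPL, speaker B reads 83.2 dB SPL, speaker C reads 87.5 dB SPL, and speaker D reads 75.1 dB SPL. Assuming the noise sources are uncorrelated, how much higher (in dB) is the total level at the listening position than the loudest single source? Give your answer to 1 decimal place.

1.7 dB

Uncorrelated sources add in intensity (power), not in dB.
L_total = 10·log₁₀(10^(74.9/10) + 10^(83.2/10) + 10^(87.5/10) + 10^(75.1/10)) = 89.21 dB SPL.
Excess over the loudest (87.5 dB): 89.21 − 87.5 = 1.7 dB.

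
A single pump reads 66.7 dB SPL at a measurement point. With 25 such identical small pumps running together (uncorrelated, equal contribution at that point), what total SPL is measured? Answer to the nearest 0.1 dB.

80.7 dB SPL

25 equal incoherent sources raise the level by 10·log₁₀(25) = 13.98 dB.
L_total = 66.7 + 13.98 = 80.7 dB SPL.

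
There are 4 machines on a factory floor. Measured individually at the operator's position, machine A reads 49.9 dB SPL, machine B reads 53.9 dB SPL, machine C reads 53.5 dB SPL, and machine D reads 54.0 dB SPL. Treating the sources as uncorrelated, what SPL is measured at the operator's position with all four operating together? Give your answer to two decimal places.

Uncorrelated sources add in intensity (power), not in dB.
L_total = 10·log₁₀(10^(49.9/10) + 10^(53.9/10) + 10^(53.5/10) + 10^(54.0/10)) = 10·log₁₀(818300) = 59.13 dB SPL.

59.13 dB SPL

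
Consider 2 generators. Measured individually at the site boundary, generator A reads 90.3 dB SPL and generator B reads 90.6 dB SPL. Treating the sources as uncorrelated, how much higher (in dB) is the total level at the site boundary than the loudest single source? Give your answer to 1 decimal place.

2.9 dB

Uncorrelated sources add in intensity (power), not in dB.
L_total = 10·log₁₀(10^(90.3/10) + 10^(90.6/10)) = 93.46 dB SPL.
Excess over the loudest (90.6 dB): 93.46 − 90.6 = 2.9 dB.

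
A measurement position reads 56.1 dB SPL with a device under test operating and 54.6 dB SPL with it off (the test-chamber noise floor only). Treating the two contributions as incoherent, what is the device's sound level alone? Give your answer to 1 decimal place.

Subtract intensities: L_src = 10·log₁₀(10^(L_total/10) − 10^(L_bg/10)).
L_src = 10·log₁₀(10^(56.1/10) − 10^(54.6/10)) = 10·log₁₀(119000) = 50.8 dB SPL.

50.8 dB SPL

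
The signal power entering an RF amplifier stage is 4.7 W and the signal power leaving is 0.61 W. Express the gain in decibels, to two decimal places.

-8.87 dB

For a power ratio, dB = 10·log₁₀(P₂/P₁).
10·log₁₀(0.61/4.7) = 10·log₁₀(0.1298) = -8.87 dB.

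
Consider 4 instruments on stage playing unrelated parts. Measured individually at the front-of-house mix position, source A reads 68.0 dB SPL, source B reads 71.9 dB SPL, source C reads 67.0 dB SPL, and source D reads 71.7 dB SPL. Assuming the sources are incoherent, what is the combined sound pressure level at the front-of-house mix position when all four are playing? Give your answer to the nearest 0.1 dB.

Add the sources as powers (linear), then convert back to dB:
L_total = 10·log₁₀(10^(68.0/10) + 10^(71.9/10) + 10^(67.0/10) + 10^(71.7/10)) = 10·log₁₀(41600000) = 76.2 dB SPL.

76.2 dB SPL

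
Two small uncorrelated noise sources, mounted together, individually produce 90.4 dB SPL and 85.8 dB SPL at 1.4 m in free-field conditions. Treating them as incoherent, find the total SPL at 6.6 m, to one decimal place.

78.2 dB SPL

Combined at 1.4 m: 10·log₁₀(10^(90.4/10)+10^(85.8/10)) = 91.69 dB SPL.
Then apply −20·log₁₀(6.6/1.4) = -13.47 dB → 78.2 dB SPL.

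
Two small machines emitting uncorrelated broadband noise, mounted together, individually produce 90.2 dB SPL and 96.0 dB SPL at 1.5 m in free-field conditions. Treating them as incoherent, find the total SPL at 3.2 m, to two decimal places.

90.43 dB SPL

Combined at 1.5 m: 10·log₁₀(10^(90.2/10)+10^(96.0/10)) = 97.014 dB SPL.
Then apply −20·log₁₀(3.2/1.5) = -6.581 dB → 90.43 dB SPL.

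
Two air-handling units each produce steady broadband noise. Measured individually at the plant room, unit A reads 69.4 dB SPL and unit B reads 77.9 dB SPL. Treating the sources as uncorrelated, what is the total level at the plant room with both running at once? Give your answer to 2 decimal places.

Incoherent sources sum as intensities:
L_total = 10·log₁₀(10^(69.4/10) + 10^(77.9/10)) = 10·log₁₀(70370000) = 78.47 dB SPL.

78.47 dB SPL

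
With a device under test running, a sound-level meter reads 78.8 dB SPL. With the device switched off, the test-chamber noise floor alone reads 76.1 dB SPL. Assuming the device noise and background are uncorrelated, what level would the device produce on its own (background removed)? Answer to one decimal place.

Remove the background by subtracting linear intensities:
L_src = 10·log₁₀(10^(78.8/10) − 10^(76.1/10)) = 10·log₁₀(35120000) = 75.5 dB SPL.

75.5 dB SPL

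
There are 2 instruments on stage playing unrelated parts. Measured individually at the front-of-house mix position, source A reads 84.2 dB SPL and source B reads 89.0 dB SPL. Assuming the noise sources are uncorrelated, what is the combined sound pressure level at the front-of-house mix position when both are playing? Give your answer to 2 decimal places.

90.24 dB SPL

Uncorrelated sources add in intensity (power), not in dB.
L_total = 10·log₁₀(10^(84.2/10) + 10^(89.0/10)) = 10·log₁₀(1057000000) = 90.24 dB SPL.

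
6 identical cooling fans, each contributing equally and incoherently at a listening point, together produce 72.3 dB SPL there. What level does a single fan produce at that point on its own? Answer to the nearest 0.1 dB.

64.5 dB SPL

6 equal incoherent sources add 10·log₁₀(6) = 7.78 dB over one source.
L_one = 72.3 − 7.78 = 64.5 dB SPL.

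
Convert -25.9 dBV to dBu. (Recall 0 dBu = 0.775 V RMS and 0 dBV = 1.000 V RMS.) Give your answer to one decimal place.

The offset between the scales is 20·log₁₀(0.775/1.000) = −2.214 dB.
So dBu = -25.9 + 2.214 = -23.7 dBu.

-23.7 dBu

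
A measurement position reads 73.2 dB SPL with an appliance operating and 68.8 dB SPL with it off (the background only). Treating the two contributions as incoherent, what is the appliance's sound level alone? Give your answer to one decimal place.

Remove the background by subtracting linear intensities:
L_src = 10·log₁₀(10^(73.2/10) − 10^(68.8/10)) = 10·log₁₀(13310000) = 71.2 dB SPL.

71.2 dB SPL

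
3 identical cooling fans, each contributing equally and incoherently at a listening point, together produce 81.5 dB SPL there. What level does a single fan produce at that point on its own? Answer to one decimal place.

76.7 dB SPL

3 equal incoherent sources add 10·log₁₀(3) = 4.77 dB over one source.
L_one = 81.5 − 4.77 = 76.7 dB SPL.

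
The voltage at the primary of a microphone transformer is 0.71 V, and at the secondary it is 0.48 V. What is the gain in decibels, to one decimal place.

Voltage is an amplitude quantity, so gain = 20·log₁₀(V_out/V_in).
20·log₁₀(0.48/0.71) = 20·log₁₀(0.6761) = -3.4 dB.

-3.4 dB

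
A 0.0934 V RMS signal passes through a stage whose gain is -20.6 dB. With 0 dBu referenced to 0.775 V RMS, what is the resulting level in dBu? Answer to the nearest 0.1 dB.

Input level: 20·log₁₀(0.0934/0.775) = -18.38 dBu.
Output: -18.38 − 20.6 = -39.0 dBu.

-39.0 dBu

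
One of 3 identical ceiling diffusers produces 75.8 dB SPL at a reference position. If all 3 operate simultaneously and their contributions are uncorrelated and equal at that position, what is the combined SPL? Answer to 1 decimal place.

3 equal incoherent sources raise the level by 10·log₁₀(3) = 4.77 dB.
L_total = 75.8 + 4.77 = 80.6 dB SPL.

80.6 dB SPL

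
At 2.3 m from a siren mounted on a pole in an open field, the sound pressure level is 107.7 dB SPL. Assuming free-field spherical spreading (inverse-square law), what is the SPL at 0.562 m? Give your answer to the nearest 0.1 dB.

For a point source in a free field, ΔL = −20·log₁₀(d₂/d₁).
ΔL = −20·log₁₀(0.562/2.3) = 12.24 dB, so L₂ = 107.7 + (12.24) = 119.9 dB SPL.

119.9 dB SPL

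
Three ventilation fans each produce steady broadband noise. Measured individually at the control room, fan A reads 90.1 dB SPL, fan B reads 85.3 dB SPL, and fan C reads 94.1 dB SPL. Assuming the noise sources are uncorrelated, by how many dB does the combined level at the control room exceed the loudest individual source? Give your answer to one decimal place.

Uncorrelated sources add in intensity (power), not in dB.
L_total = 10·log₁₀(10^(90.1/10) + 10^(85.3/10) + 10^(94.1/10)) = 95.95 dB SPL.
Excess over the loudest (94.1 dB): 95.95 − 94.1 = 1.8 dB.

1.8 dB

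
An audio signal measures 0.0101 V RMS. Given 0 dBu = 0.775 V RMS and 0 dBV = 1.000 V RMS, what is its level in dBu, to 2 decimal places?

-37.70 dBu

dBu = 20·log₁₀(V / 0.775 V).
20·log₁₀(0.0101/0.775) = -37.70 dBu.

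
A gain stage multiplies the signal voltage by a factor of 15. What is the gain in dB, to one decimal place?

For a voltage ratio, dB = 20·log₁₀(V₂/V₁).
20·log₁₀(15) = 23.5 dB.

23.5 dB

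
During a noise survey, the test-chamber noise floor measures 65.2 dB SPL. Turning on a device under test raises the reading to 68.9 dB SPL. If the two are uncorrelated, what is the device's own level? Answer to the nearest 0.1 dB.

Remove the background by subtracting linear intensities:
L_src = 10·log₁₀(10^(68.9/10) − 10^(65.2/10)) = 10·log₁₀(4451000) = 66.5 dB SPL.

66.5 dB SPL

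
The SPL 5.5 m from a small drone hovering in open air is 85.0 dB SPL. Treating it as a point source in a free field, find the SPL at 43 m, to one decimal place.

67.1 dB SPL

For a point source in a free field, ΔL = −20·log₁₀(d₂/d₁).
ΔL = −20·log₁₀(43/5.5) = -17.86 dB, so L₂ = 85.0 + (-17.86) = 67.1 dB SPL.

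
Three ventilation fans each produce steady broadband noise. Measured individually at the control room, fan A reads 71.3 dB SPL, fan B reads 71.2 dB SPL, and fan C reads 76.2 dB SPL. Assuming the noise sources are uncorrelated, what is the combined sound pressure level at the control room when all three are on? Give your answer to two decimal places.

78.35 dB SPL

Incoherent sources sum as intensities:
L_total = 10·log₁₀(10^(71.3/10) + 10^(71.2/10) + 10^(76.2/10)) = 10·log₁₀(68360000) = 78.35 dB SPL.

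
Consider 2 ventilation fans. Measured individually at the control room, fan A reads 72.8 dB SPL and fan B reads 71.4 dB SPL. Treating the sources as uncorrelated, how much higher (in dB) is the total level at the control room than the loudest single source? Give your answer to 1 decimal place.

2.4 dB

Incoherent sources sum as intensities:
L_total = 10·log₁₀(10^(72.8/10) + 10^(71.4/10)) = 75.17 dB SPL.
Excess over the loudest (72.8 dB): 75.17 − 72.8 = 2.4 dB.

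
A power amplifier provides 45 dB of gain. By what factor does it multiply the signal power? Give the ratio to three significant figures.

Power ratio = 10^(dB/10).
10^(45/10) = 10^(4.500) = 31600.

31600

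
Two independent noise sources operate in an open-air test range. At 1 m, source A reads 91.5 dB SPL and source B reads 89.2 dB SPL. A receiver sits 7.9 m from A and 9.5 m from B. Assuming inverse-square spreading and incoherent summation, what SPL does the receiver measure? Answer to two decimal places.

75.03 dB SPL

At the listener: L_A = 91.5 − 20·log₁₀(7.9) = 73.547 dB; L_B = 89.2 − 20·log₁₀(9.5) = 69.646 dB.
Combined: 10·log₁₀(10^(73.547/10)+10^(69.646/10)) = 75.03 dB SPL.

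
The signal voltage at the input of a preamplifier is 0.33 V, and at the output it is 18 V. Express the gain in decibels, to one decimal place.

Voltage ratio → dB uses the 20·log₁₀ form:
20·log₁₀(18/0.33) = 20·log₁₀(54.55) = 34.7 dB.

34.7 dB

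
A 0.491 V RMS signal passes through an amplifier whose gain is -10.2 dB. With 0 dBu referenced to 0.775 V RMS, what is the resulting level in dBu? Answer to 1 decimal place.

-14.2 dBu

Input level: 20·log₁₀(0.491/0.775) = -3.96 dBu.
Output: -3.96 − 10.2 = -14.2 dBu.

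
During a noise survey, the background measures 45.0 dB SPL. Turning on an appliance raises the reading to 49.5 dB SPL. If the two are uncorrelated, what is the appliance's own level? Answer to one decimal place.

Remove the background by subtracting linear intensities:
L_src = 10·log₁₀(10^(49.5/10) − 10^(45.0/10)) = 10·log₁₀(57500) = 47.6 dB SPL.

47.6 dB SPL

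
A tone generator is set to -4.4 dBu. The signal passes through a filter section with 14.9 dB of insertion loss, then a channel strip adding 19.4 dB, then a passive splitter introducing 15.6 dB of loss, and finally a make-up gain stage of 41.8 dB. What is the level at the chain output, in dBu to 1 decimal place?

+26.3 dBu

In dB, series stages simply add:
-4.4 − 14.9 + 19.4 − 15.6 + 41.8 = +26.3 dBu.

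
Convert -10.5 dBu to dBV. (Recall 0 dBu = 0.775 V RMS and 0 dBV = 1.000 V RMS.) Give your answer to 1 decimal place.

-12.7 dBV

The offset between the scales is 20·log₁₀(0.775/1.000) = −2.214 dB.
So dBV = -10.5 − 2.214 = -12.7 dBV.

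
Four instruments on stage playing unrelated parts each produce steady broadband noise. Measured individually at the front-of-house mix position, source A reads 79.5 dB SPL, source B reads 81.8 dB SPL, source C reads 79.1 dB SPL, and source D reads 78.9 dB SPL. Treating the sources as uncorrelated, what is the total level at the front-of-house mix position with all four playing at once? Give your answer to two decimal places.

Incoherent sources sum as intensities:
L_total = 10·log₁₀(10^(79.5/10) + 10^(81.8/10) + 10^(79.1/10) + 10^(78.9/10)) = 10·log₁₀(399400000) = 86.01 dB SPL.

86.01 dB SPL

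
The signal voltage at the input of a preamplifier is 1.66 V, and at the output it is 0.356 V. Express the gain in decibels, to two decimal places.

For a voltage ratio, dB = 20·log₁₀(V₂/V₁).
20·log₁₀(0.356/1.66) = 20·log₁₀(0.2145) = -13.37 dB.

-13.37 dB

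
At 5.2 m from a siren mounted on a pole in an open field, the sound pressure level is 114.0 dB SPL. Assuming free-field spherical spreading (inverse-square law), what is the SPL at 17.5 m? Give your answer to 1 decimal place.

103.5 dB SPL

For a point source in a free field, ΔL = −20·log₁₀(d₂/d₁).
ΔL = −20·log₁₀(17.5/5.2) = -10.54 dB, so L₂ = 114.0 + (-10.54) = 103.5 dB SPL.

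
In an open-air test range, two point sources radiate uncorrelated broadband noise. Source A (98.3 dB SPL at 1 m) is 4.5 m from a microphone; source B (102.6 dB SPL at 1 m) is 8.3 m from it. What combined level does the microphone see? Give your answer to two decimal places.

87.77 dB SPL

At the listener: L_A = 98.3 − 20·log₁₀(4.5) = 85.236 dB; L_B = 102.6 − 20·log₁₀(8.3) = 84.218 dB.
Combined: 10·log₁₀(10^(85.236/10)+10^(84.218/10)) = 87.77 dB SPL.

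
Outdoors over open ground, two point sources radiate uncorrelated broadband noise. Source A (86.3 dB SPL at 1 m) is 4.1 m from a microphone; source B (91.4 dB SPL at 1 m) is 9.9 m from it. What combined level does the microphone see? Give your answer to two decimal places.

At the listener: L_A = 86.3 − 20·log₁₀(4.1) = 74.044 dB; L_B = 91.4 − 20·log₁₀(9.9) = 71.487 dB.
Combined: 10·log₁₀(10^(74.044/10)+10^(71.487/10)) = 75.96 dB SPL.

75.96 dB SPL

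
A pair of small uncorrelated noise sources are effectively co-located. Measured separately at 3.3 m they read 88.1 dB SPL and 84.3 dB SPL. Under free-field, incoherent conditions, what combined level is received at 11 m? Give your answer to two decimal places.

Combined at 3.3 m: 10·log₁₀(10^(88.1/10)+10^(84.3/10)) = 89.613 dB SPL.
Then apply −20·log₁₀(11/3.3) = -10.458 dB → 79.16 dB SPL.

79.16 dB SPL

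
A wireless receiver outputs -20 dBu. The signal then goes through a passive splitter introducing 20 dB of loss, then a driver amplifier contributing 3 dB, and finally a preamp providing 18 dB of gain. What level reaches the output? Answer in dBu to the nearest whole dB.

Cascaded gains and losses add directly in dB.
-20 − 20 + 3 + 18 = -19 dBu.

-19 dBu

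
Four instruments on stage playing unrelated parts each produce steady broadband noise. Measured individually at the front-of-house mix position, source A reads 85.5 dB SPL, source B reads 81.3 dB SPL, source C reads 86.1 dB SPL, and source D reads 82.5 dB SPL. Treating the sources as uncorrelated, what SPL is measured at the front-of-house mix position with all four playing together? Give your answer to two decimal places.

90.31 dB SPL

Uncorrelated sources add in intensity (power), not in dB.
L_total = 10·log₁₀(10^(85.5/10) + 10^(81.3/10) + 10^(86.1/10) + 10^(82.5/10)) = 10·log₁₀(1075000000) = 90.31 dB SPL.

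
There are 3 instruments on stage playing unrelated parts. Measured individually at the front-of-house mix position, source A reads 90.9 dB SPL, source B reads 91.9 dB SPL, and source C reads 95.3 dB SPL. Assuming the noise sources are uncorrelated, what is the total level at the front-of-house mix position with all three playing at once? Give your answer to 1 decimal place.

97.9 dB SPL

Incoherent sources sum as intensities:
L_total = 10·log₁₀(10^(90.9/10) + 10^(91.9/10) + 10^(95.3/10)) = 10·log₁₀(6168000000) = 97.9 dB SPL.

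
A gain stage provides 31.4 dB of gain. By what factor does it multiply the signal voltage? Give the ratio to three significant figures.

Voltage ratio = 10^(dB/20).
10^(31.4/20) = 10^(1.570) = 37.2.

37.2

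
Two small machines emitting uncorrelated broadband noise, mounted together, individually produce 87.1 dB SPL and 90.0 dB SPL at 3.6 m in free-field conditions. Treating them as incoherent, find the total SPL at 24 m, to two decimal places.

75.32 dB SPL

Combined at 3.6 m: 10·log₁₀(10^(87.1/10)+10^(90.0/10)) = 91.798 dB SPL.
Then apply −20·log₁₀(24/3.6) = -16.478 dB → 75.32 dB SPL.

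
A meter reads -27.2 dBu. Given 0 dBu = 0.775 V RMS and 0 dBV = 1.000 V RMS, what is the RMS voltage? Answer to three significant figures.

0.0338 V

V = 0.775 V × 10^(-27.2/20).
= 0.775 × 0.04365 = 0.0338 V.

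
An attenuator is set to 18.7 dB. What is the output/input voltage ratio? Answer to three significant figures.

Voltage ratio = 10^(dB/20).
10^(-18.7/20) = 10^(-0.9350) = 0.116.

0.116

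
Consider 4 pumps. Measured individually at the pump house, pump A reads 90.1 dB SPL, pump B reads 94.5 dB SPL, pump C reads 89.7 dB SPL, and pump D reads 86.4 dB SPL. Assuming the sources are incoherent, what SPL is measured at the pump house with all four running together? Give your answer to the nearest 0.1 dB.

Uncorrelated sources add in intensity (power), not in dB.
L_total = 10·log₁₀(10^(90.1/10) + 10^(94.5/10) + 10^(89.7/10) + 10^(86.4/10)) = 10·log₁₀(5211000000) = 97.2 dB SPL.

97.2 dB SPL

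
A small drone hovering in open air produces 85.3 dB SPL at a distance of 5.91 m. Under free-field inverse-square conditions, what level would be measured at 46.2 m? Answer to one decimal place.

Free-field point source: level drops by 20·log₁₀ of the distance ratio.
ΔL = −20·log₁₀(46.2/5.91) = -17.86 dB, so L₂ = 85.3 + (-17.86) = 67.4 dB SPL.

67.4 dB SPL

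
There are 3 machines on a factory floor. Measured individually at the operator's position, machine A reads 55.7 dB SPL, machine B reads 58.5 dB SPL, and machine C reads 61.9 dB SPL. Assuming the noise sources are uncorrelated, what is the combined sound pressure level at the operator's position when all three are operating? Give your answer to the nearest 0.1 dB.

64.2 dB SPL

Incoherent sources sum as intensities:
L_total = 10·log₁₀(10^(55.7/10) + 10^(58.5/10) + 10^(61.9/10)) = 10·log₁₀(2628000) = 64.2 dB SPL.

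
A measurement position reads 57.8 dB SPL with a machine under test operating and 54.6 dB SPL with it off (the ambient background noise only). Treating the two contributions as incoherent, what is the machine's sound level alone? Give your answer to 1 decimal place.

Remove the background by subtracting linear intensities:
L_src = 10·log₁₀(10^(57.8/10) − 10^(54.6/10)) = 10·log₁₀(314200) = 55.0 dB SPL.

55.0 dB SPL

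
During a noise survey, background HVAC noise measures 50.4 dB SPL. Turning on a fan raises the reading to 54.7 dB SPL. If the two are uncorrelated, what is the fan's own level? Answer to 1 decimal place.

52.7 dB SPL

Background correction is a power subtraction:
L_src = 10·log₁₀(10^(54.7/10) − 10^(50.4/10)) = 10·log₁₀(185500) = 52.7 dB SPL.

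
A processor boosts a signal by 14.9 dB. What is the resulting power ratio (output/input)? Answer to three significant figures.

Power ratio = 10^(dB/10).
10^(14.9/10) = 10^(1.490) = 30.9.

30.9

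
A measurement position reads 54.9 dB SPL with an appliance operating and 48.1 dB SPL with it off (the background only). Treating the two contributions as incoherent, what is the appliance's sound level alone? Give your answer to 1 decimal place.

Subtract intensities: L_src = 10·log₁₀(10^(L_total/10) − 10^(L_bg/10)).
L_src = 10·log₁₀(10^(54.9/10) − 10^(48.1/10)) = 10·log₁₀(244500) = 53.9 dB SPL.

53.9 dB SPL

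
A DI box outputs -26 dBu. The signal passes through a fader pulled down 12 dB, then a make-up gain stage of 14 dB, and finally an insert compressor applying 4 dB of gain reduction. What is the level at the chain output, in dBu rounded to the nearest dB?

In dB, series stages simply add:
-26 − 12 + 14 − 4 = -28 dBu.

-28 dBu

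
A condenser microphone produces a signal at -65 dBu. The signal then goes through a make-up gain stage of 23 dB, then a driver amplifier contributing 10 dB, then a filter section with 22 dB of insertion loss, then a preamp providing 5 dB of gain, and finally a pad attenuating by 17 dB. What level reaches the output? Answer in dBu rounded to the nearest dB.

-66 dBu

Cascaded gains and losses add directly in dB.
-65 + 23 + 10 − 22 + 5 − 17 = -66 dBu.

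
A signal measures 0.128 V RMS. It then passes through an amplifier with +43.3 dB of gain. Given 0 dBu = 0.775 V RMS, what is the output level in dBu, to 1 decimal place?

+27.7 dBu

Input level: 20·log₁₀(0.128/0.775) = -15.64 dBu.
Output: -15.64 + 43.3 = +27.7 dBu.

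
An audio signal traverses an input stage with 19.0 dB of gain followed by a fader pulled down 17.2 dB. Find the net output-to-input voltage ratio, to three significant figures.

Net gain = 19.0 + (−17.2) = 1.8 dB.
Voltage ratio = 10^(1.8/20) = 1.23.

1.23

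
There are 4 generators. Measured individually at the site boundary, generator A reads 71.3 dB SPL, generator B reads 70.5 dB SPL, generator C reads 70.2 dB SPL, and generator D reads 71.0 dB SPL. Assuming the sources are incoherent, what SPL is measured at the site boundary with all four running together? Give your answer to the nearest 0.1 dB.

Add the sources as powers (linear), then convert back to dB:
L_total = 10·log₁₀(10^(71.3/10) + 10^(70.5/10) + 10^(70.2/10) + 10^(71.0/10)) = 10·log₁₀(47770000) = 76.8 dB SPL.

76.8 dB SPL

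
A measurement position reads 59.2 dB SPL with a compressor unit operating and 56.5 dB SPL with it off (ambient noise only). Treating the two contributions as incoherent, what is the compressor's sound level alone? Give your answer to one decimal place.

Remove the background by subtracting linear intensities:
L_src = 10·log₁₀(10^(59.2/10) − 10^(56.5/10)) = 10·log₁₀(385100) = 55.9 dB SPL.

55.9 dB SPL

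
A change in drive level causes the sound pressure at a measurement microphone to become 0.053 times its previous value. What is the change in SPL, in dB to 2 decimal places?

Sound pressure is an amplitude quantity: ΔL = 20·log₁₀(p₂/p₁).
20·log₁₀(0.053) = -25.51 dB.

-25.51 dB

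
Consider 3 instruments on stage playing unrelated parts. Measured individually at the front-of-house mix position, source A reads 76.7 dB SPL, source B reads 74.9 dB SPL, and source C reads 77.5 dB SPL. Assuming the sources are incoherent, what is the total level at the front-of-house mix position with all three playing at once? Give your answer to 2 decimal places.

Add the sources as powers (linear), then convert back to dB:
L_total = 10·log₁₀(10^(76.7/10) + 10^(74.9/10) + 10^(77.5/10)) = 10·log₁₀(133900000) = 81.27 dB SPL.

81.27 dB SPL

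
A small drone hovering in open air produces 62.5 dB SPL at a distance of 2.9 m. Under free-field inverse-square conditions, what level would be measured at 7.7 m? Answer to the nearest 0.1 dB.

Inverse-square spreading gives ΔL = −20·log₁₀(d₂/d₁).
ΔL = −20·log₁₀(7.7/2.9) = -8.48 dB, so L₂ = 62.5 + (-8.48) = 54.0 dB SPL.

54.0 dB SPL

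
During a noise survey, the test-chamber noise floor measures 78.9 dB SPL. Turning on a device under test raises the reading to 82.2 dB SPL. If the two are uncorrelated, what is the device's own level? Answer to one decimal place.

Remove the background by subtracting linear intensities:
L_src = 10·log₁₀(10^(82.2/10) − 10^(78.9/10)) = 10·log₁₀(88330000) = 79.5 dB SPL.

79.5 dB SPL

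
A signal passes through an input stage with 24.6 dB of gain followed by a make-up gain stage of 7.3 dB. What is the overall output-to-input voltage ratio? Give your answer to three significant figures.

39.4

Net gain = 24.6 + 7.3 = 31.9 dB.
Voltage ratio = 10^(31.9/20) = 39.4.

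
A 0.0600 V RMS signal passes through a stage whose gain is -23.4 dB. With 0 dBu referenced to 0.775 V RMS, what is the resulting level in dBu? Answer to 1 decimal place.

-45.6 dBu

Input level: 20·log₁₀(0.0600/0.775) = -22.22 dBu.
Output: -22.22 − 23.4 = -45.6 dBu.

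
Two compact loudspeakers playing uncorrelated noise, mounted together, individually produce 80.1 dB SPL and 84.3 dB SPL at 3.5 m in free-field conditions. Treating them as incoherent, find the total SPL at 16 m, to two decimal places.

72.50 dB SPL

Combined at 3.5 m: 10·log₁₀(10^(80.1/10)+10^(84.3/10)) = 85.699 dB SPL.
Then apply −20·log₁₀(16/3.5) = -13.201 dB → 72.50 dB SPL.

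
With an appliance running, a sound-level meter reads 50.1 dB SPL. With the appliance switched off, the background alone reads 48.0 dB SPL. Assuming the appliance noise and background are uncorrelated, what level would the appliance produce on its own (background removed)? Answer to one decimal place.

45.9 dB SPL

Background correction is a power subtraction:
L_src = 10·log₁₀(10^(50.1/10) − 10^(48.0/10)) = 10·log₁₀(39230) = 45.9 dB SPL.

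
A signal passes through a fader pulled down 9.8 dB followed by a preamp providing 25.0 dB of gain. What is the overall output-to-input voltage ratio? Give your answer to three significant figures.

5.75

Net gain = (−9.8) + 25.0 = 15.2 dB.
Voltage ratio = 10^(15.2/20) = 5.75.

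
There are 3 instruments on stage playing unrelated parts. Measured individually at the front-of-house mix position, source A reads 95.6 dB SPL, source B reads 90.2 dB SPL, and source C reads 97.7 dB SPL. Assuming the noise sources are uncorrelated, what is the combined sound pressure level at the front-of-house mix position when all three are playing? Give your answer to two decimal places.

100.24 dB SPL

Uncorrelated sources add in intensity (power), not in dB.
L_total = 10·log₁₀(10^(95.6/10) + 10^(90.2/10) + 10^(97.7/10)) = 10·log₁₀(10566000000) = 100.24 dB SPL.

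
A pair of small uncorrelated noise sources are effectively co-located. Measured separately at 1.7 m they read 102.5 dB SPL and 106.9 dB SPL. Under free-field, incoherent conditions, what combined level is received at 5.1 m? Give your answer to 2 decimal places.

98.70 dB SPL

Combined at 1.7 m: 10·log₁₀(10^(102.5/10)+10^(106.9/10)) = 108.245 dB SPL.
Then apply −20·log₁₀(5.1/1.7) = -9.542 dB → 98.70 dB SPL.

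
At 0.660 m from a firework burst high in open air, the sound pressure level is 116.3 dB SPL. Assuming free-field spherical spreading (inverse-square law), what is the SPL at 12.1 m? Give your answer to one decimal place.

91.0 dB SPL

Inverse-square spreading gives ΔL = −20·log₁₀(d₂/d₁).
ΔL = −20·log₁₀(12.1/0.660) = -25.26 dB, so L₂ = 116.3 + (-25.26) = 91.0 dB SPL.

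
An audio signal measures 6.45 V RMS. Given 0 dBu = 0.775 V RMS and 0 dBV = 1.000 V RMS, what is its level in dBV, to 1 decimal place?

dBV = 20·log₁₀(V / 1.000 V).
20·log₁₀(6.45/1.000) = +16.2 dBV.

+16.2 dBV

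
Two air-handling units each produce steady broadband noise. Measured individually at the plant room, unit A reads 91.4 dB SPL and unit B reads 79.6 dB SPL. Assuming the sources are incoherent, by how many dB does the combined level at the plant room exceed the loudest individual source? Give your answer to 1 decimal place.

Add the sources as powers (linear), then convert back to dB:
L_total = 10·log₁₀(10^(91.4/10) + 10^(79.6/10)) = 91.68 dB SPL.
Excess over the loudest (91.4 dB): 91.68 − 91.4 = 0.3 dB.

0.3 dB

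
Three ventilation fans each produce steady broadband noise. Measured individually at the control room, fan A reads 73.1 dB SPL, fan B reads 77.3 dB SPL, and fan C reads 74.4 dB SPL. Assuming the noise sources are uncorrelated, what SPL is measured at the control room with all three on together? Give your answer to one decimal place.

80.1 dB SPL

Add the sources as powers (linear), then convert back to dB:
L_total = 10·log₁₀(10^(73.1/10) + 10^(77.3/10) + 10^(74.4/10)) = 10·log₁₀(101700000) = 80.1 dB SPL.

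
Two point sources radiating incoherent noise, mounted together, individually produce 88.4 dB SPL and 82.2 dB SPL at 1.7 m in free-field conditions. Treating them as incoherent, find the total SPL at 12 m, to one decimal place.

72.4 dB SPL

Combined at 1.7 m: 10·log₁₀(10^(88.4/10)+10^(82.2/10)) = 89.33 dB SPL.
Then apply −20·log₁₀(12/1.7) = -16.97 dB → 72.4 dB SPL.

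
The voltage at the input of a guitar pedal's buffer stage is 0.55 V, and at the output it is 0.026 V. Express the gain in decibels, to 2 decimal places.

-26.51 dB

For a voltage ratio, dB = 20·log₁₀(V₂/V₁).
20·log₁₀(0.026/0.55) = 20·log₁₀(0.04727) = -26.51 dB.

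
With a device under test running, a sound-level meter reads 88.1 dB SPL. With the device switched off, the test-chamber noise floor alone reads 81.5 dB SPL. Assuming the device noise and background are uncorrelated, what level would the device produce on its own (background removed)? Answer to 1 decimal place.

87.0 dB SPL

Background correction is a power subtraction:
L_src = 10·log₁₀(10^(88.1/10) − 10^(81.5/10)) = 10·log₁₀(504400000) = 87.0 dB SPL.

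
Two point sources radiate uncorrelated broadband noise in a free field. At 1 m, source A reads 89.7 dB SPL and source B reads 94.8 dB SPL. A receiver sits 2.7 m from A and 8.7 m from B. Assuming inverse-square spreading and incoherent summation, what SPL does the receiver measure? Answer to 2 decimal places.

82.25 dB SPL

At the listener: L_A = 89.7 − 20·log₁₀(2.7) = 81.073 dB; L_B = 94.8 − 20·log₁₀(8.7) = 76.010 dB.
Combined: 10·log₁₀(10^(81.073/10)+10^(76.010/10)) = 82.25 dB SPL.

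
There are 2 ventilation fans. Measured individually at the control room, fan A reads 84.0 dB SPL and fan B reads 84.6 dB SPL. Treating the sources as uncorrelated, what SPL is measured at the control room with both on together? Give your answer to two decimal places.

87.32 dB SPL

Incoherent sources sum as intensities:
L_total = 10·log₁₀(10^(84.0/10) + 10^(84.6/10)) = 10·log₁₀(539600000) = 87.32 dB SPL.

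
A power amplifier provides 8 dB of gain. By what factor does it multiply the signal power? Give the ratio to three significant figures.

Power ratio = 10^(dB/10).
10^(8/10) = 10^(0.8000) = 6.31.

6.31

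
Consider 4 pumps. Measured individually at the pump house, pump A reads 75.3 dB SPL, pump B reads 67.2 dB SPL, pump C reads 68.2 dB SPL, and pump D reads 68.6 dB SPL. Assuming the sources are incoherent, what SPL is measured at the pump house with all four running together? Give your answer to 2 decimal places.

77.24 dB SPL

Uncorrelated sources add in intensity (power), not in dB.
L_total = 10·log₁₀(10^(75.3/10) + 10^(67.2/10) + 10^(68.2/10) + 10^(68.6/10)) = 10·log₁₀(52980000) = 77.24 dB SPL.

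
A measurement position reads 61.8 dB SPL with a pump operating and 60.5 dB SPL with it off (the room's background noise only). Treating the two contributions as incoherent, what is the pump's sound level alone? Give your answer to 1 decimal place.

55.9 dB SPL

Subtract intensities: L_src = 10·log₁₀(10^(L_total/10) − 10^(L_bg/10)).
L_src = 10·log₁₀(10^(61.8/10) − 10^(60.5/10)) = 10·log₁₀(391500) = 55.9 dB SPL.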